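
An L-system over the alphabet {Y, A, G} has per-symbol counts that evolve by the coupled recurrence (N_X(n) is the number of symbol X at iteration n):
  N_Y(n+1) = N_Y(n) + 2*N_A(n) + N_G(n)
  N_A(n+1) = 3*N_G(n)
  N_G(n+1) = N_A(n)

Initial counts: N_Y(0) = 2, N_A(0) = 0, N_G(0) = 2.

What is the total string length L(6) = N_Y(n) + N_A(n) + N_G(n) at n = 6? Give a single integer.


Answer: 238

Derivation:
Step 0: N_Y=2, N_A=0, N_G=2, L=4
Step 1: N_Y=4, N_A=6, N_G=0, L=10
Step 2: N_Y=16, N_A=0, N_G=6, L=22
Step 3: N_Y=22, N_A=18, N_G=0, L=40
Step 4: N_Y=58, N_A=0, N_G=18, L=76
Step 5: N_Y=76, N_A=54, N_G=0, L=130
Step 6: N_Y=184, N_A=0, N_G=54, L=238


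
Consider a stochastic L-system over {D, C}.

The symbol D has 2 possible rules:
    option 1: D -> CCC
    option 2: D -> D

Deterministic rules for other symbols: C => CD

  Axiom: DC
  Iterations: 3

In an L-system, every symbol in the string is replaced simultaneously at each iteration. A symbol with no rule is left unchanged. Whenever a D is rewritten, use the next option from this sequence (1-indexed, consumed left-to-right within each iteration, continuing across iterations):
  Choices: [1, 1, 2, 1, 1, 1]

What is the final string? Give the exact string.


Step 0: DC
Step 1: CCCCD  (used choices [1])
Step 2: CDCDCDCDCCC  (used choices [1])
Step 3: CDDCDCCCCDCCCCDCCCCDCDCD  (used choices [2, 1, 1, 1])

Answer: CDDCDCCCCDCCCCDCCCCDCDCD


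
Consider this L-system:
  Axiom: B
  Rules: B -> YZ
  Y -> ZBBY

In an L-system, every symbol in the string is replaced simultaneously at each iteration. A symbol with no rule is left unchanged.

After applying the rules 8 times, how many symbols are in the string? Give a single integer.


Step 0: length = 1
Step 1: length = 2
Step 2: length = 5
Step 3: length = 10
Step 4: length = 21
Step 5: length = 42
Step 6: length = 85
Step 7: length = 170
Step 8: length = 341

Answer: 341


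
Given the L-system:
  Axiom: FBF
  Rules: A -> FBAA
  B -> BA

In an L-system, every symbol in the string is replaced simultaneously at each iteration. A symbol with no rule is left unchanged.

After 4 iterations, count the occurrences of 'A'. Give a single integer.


Answer: 21

Derivation:
Step 0: FBF  (0 'A')
Step 1: FBAF  (1 'A')
Step 2: FBAFBAAF  (3 'A')
Step 3: FBAFBAAFBAFBAAFBAAF  (8 'A')
Step 4: FBAFBAAFBAFBAAFBAAFBAFBAAFBAFBAAFBAAFBAFBAAFBAAF  (21 'A')


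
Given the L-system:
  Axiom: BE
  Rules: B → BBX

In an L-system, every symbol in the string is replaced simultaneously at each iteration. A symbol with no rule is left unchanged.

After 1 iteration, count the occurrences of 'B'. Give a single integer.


Answer: 2

Derivation:
Step 0: BE  (1 'B')
Step 1: BBXE  (2 'B')


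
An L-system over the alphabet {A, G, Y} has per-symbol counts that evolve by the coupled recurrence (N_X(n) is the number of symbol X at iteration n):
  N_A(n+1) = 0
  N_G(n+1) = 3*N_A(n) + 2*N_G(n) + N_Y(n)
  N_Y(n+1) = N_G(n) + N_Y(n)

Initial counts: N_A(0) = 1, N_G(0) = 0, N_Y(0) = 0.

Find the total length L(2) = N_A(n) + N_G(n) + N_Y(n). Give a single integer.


Answer: 9

Derivation:
Step 0: N_A=1, N_G=0, N_Y=0, L=1
Step 1: N_A=0, N_G=3, N_Y=0, L=3
Step 2: N_A=0, N_G=6, N_Y=3, L=9


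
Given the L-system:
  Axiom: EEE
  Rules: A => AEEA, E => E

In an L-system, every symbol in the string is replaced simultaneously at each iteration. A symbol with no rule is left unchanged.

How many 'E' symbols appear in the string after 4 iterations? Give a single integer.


Answer: 3

Derivation:
Step 0: EEE  (3 'E')
Step 1: EEE  (3 'E')
Step 2: EEE  (3 'E')
Step 3: EEE  (3 'E')
Step 4: EEE  (3 'E')


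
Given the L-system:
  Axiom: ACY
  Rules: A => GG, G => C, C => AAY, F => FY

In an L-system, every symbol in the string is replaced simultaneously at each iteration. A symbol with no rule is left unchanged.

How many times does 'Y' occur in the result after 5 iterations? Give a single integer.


Answer: 8

Derivation:
Step 0: ACY  (1 'Y')
Step 1: GGAAYY  (2 'Y')
Step 2: CCGGGGYY  (2 'Y')
Step 3: AAYAAYCCCCYY  (4 'Y')
Step 4: GGGGYGGGGYAAYAAYAAYAAYYY  (8 'Y')
Step 5: CCCCYCCCCYGGGGYGGGGYGGGGYGGGGYYY  (8 'Y')


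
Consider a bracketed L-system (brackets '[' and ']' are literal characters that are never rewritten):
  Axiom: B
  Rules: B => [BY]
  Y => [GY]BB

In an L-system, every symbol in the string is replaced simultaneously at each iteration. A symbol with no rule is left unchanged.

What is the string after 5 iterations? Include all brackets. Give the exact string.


Step 0: B
Step 1: [BY]
Step 2: [[BY][GY]BB]
Step 3: [[[BY][GY]BB][G[GY]BB][BY][BY]]
Step 4: [[[[BY][GY]BB][G[GY]BB][BY][BY]][G[G[GY]BB][BY][BY]][[BY][GY]BB][[BY][GY]BB]]
Step 5: [[[[[BY][GY]BB][G[GY]BB][BY][BY]][G[G[GY]BB][BY][BY]][[BY][GY]BB][[BY][GY]BB]][G[G[G[GY]BB][BY][BY]][[BY][GY]BB][[BY][GY]BB]][[[BY][GY]BB][G[GY]BB][BY][BY]][[[BY][GY]BB][G[GY]BB][BY][BY]]]

Answer: [[[[[BY][GY]BB][G[GY]BB][BY][BY]][G[G[GY]BB][BY][BY]][[BY][GY]BB][[BY][GY]BB]][G[G[G[GY]BB][BY][BY]][[BY][GY]BB][[BY][GY]BB]][[[BY][GY]BB][G[GY]BB][BY][BY]][[[BY][GY]BB][G[GY]BB][BY][BY]]]


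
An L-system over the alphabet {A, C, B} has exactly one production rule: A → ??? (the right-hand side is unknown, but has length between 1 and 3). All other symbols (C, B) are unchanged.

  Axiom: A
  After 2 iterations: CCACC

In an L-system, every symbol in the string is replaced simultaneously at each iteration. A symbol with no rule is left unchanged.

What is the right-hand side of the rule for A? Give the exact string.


Answer: CAC

Derivation:
Trying A → CAC:
  Step 0: A
  Step 1: CAC
  Step 2: CCACC
Matches the given result.


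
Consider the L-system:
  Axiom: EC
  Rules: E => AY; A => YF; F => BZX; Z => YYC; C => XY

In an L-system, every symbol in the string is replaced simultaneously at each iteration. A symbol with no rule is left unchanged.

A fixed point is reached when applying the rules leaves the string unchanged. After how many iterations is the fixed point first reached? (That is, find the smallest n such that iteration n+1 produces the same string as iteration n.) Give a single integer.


Step 0: EC
Step 1: AYXY
Step 2: YFYXY
Step 3: YBZXYXY
Step 4: YBYYCXYXY
Step 5: YBYYXYXYXY
Step 6: YBYYXYXYXY  (unchanged — fixed point at step 5)

Answer: 5


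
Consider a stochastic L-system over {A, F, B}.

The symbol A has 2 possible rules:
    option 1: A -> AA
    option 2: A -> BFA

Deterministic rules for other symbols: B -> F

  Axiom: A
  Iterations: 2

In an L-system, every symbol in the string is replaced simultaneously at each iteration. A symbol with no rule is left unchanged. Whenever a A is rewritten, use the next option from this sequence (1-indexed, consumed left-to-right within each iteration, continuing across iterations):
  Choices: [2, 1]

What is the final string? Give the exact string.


Answer: FFAA

Derivation:
Step 0: A
Step 1: BFA  (used choices [2])
Step 2: FFAA  (used choices [1])


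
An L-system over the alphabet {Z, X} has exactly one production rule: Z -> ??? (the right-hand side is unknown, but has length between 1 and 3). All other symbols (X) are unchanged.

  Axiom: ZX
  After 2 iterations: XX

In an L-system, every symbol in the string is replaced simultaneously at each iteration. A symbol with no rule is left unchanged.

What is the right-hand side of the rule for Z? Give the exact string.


Answer: X

Derivation:
Trying Z -> X:
  Step 0: ZX
  Step 1: XX
  Step 2: XX
Matches the given result.


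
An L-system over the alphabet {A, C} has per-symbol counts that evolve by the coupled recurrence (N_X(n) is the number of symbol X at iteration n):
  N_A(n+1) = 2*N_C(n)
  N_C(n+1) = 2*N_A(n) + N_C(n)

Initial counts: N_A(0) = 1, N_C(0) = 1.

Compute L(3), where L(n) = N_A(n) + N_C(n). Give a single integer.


Step 0: N_A=1, N_C=1, L=2
Step 1: N_A=2, N_C=3, L=5
Step 2: N_A=6, N_C=7, L=13
Step 3: N_A=14, N_C=19, L=33

Answer: 33


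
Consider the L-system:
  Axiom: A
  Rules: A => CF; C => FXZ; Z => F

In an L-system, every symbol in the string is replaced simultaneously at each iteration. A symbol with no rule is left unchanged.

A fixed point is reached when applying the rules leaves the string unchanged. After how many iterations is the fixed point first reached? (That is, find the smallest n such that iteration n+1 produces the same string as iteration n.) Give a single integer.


Step 0: A
Step 1: CF
Step 2: FXZF
Step 3: FXFF
Step 4: FXFF  (unchanged — fixed point at step 3)

Answer: 3


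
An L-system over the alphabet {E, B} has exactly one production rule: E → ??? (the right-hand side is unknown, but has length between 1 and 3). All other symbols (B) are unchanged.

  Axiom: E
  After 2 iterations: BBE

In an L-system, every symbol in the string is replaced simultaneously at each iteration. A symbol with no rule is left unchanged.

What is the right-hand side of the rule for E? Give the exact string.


Trying E → BE:
  Step 0: E
  Step 1: BE
  Step 2: BBE
Matches the given result.

Answer: BE


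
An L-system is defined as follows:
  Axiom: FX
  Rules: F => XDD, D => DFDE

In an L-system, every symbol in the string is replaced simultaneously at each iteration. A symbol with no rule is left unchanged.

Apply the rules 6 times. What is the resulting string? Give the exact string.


Step 0: FX
Step 1: XDDX
Step 2: XDFDEDFDEX
Step 3: XDFDEXDDDFDEEDFDEXDDDFDEEX
Step 4: XDFDEXDDDFDEEXDFDEDFDEDFDEXDDDFDEEEDFDEXDDDFDEEXDFDEDFDEDFDEXDDDFDEEEX
Step 5: XDFDEXDDDFDEEXDFDEDFDEDFDEXDDDFDEEEXDFDEXDDDFDEEDFDEXDDDFDEEDFDEXDDDFDEEXDFDEDFDEDFDEXDDDFDEEEEDFDEXDDDFDEEXDFDEDFDEDFDEXDDDFDEEEXDFDEXDDDFDEEDFDEXDDDFDEEDFDEXDDDFDEEXDFDEDFDEDFDEXDDDFDEEEEX
Step 6: XDFDEXDDDFDEEXDFDEDFDEDFDEXDDDFDEEEXDFDEXDDDFDEEDFDEXDDDFDEEDFDEXDDDFDEEXDFDEDFDEDFDEXDDDFDEEEEXDFDEXDDDFDEEXDFDEDFDEDFDEXDDDFDEEEDFDEXDDDFDEEXDFDEDFDEDFDEXDDDFDEEEDFDEXDDDFDEEXDFDEDFDEDFDEXDDDFDEEEXDFDEXDDDFDEEDFDEXDDDFDEEDFDEXDDDFDEEXDFDEDFDEDFDEXDDDFDEEEEEDFDEXDDDFDEEXDFDEDFDEDFDEXDDDFDEEEXDFDEXDDDFDEEDFDEXDDDFDEEDFDEXDDDFDEEXDFDEDFDEDFDEXDDDFDEEEEXDFDEXDDDFDEEXDFDEDFDEDFDEXDDDFDEEEDFDEXDDDFDEEXDFDEDFDEDFDEXDDDFDEEEDFDEXDDDFDEEXDFDEDFDEDFDEXDDDFDEEEXDFDEXDDDFDEEDFDEXDDDFDEEDFDEXDDDFDEEXDFDEDFDEDFDEXDDDFDEEEEEX

Answer: XDFDEXDDDFDEEXDFDEDFDEDFDEXDDDFDEEEXDFDEXDDDFDEEDFDEXDDDFDEEDFDEXDDDFDEEXDFDEDFDEDFDEXDDDFDEEEEXDFDEXDDDFDEEXDFDEDFDEDFDEXDDDFDEEEDFDEXDDDFDEEXDFDEDFDEDFDEXDDDFDEEEDFDEXDDDFDEEXDFDEDFDEDFDEXDDDFDEEEXDFDEXDDDFDEEDFDEXDDDFDEEDFDEXDDDFDEEXDFDEDFDEDFDEXDDDFDEEEEEDFDEXDDDFDEEXDFDEDFDEDFDEXDDDFDEEEXDFDEXDDDFDEEDFDEXDDDFDEEDFDEXDDDFDEEXDFDEDFDEDFDEXDDDFDEEEEXDFDEXDDDFDEEXDFDEDFDEDFDEXDDDFDEEEDFDEXDDDFDEEXDFDEDFDEDFDEXDDDFDEEEDFDEXDDDFDEEXDFDEDFDEDFDEXDDDFDEEEXDFDEXDDDFDEEDFDEXDDDFDEEDFDEXDDDFDEEXDFDEDFDEDFDEXDDDFDEEEEEX


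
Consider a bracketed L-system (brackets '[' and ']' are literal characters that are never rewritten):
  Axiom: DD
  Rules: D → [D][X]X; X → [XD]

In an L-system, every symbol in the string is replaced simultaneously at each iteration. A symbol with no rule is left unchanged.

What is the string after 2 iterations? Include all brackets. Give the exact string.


Step 0: DD
Step 1: [D][X]X[D][X]X
Step 2: [[D][X]X][[XD]][XD][[D][X]X][[XD]][XD]

Answer: [[D][X]X][[XD]][XD][[D][X]X][[XD]][XD]


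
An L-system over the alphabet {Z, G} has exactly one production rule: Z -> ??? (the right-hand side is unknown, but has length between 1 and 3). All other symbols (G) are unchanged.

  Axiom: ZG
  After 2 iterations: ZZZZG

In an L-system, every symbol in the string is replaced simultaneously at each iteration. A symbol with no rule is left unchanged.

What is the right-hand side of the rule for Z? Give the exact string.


Answer: ZZ

Derivation:
Trying Z -> ZZ:
  Step 0: ZG
  Step 1: ZZG
  Step 2: ZZZZG
Matches the given result.


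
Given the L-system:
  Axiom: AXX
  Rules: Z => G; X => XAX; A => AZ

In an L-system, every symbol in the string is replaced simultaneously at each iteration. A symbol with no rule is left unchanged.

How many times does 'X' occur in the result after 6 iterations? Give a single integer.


Step 0: AXX  (2 'X')
Step 1: AZXAXXAX  (4 'X')
Step 2: AZGXAXAZXAXXAXAZXAX  (8 'X')
Step 3: AZGGXAXAZXAXAZGXAXAZXAXXAXAZXAXAZGXAXAZXAX  (16 'X')
Step 4: AZGGGXAXAZXAXAZGXAXAZXAXAZGGXAXAZXAXAZGXAXAZXAXXAXAZXAXAZGXAXAZXAXAZGGXAXAZXAXAZGXAXAZXAX  (32 'X')
Step 5: AZGGGGXAXAZXAXAZGXAXAZXAXAZGGXAXAZXAXAZGXAXAZXAXAZGGGXAXAZXAXAZGXAXAZXAXAZGGXAXAZXAXAZGXAXAZXAXXAXAZXAXAZGXAXAZXAXAZGGXAXAZXAXAZGXAXAZXAXAZGGGXAXAZXAXAZGXAXAZXAXAZGGXAXAZXAXAZGXAXAZXAX  (64 'X')
Step 6: AZGGGGGXAXAZXAXAZGXAXAZXAXAZGGXAXAZXAXAZGXAXAZXAXAZGGGXAXAZXAXAZGXAXAZXAXAZGGXAXAZXAXAZGXAXAZXAXAZGGGGXAXAZXAXAZGXAXAZXAXAZGGXAXAZXAXAZGXAXAZXAXAZGGGXAXAZXAXAZGXAXAZXAXAZGGXAXAZXAXAZGXAXAZXAXXAXAZXAXAZGXAXAZXAXAZGGXAXAZXAXAZGXAXAZXAXAZGGGXAXAZXAXAZGXAXAZXAXAZGGXAXAZXAXAZGXAXAZXAXAZGGGGXAXAZXAXAZGXAXAZXAXAZGGXAXAZXAXAZGXAXAZXAXAZGGGXAXAZXAXAZGXAXAZXAXAZGGXAXAZXAXAZGXAXAZXAX  (128 'X')

Answer: 128


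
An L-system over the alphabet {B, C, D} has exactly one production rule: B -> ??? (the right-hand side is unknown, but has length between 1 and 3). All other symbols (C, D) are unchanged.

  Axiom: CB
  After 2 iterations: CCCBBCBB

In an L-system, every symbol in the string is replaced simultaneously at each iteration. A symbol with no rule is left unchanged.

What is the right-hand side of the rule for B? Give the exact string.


Trying B -> CBB:
  Step 0: CB
  Step 1: CCBB
  Step 2: CCCBBCBB
Matches the given result.

Answer: CBB


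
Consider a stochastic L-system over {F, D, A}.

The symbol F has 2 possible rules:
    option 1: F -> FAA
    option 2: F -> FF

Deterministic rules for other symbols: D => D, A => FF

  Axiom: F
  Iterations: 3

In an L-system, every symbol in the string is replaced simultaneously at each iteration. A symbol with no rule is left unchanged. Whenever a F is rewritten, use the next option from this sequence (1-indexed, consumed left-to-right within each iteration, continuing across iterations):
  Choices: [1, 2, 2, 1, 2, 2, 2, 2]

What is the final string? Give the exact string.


Answer: FFFAAFFFFFFFF

Derivation:
Step 0: F
Step 1: FAA  (used choices [1])
Step 2: FFFFFF  (used choices [2])
Step 3: FFFAAFFFFFFFF  (used choices [2, 1, 2, 2, 2, 2])


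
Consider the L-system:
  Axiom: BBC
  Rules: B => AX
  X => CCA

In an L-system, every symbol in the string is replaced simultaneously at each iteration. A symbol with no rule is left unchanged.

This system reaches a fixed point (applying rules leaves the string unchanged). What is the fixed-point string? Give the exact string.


Step 0: BBC
Step 1: AXAXC
Step 2: ACCAACCAC
Step 3: ACCAACCAC  (unchanged — fixed point at step 2)

Answer: ACCAACCAC


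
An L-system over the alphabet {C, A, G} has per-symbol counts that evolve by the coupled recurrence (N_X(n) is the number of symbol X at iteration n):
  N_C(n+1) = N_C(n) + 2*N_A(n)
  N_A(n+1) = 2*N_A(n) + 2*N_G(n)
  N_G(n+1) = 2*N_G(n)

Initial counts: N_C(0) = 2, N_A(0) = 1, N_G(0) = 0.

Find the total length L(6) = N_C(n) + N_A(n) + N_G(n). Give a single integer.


Step 0: N_C=2, N_A=1, N_G=0, L=3
Step 1: N_C=4, N_A=2, N_G=0, L=6
Step 2: N_C=8, N_A=4, N_G=0, L=12
Step 3: N_C=16, N_A=8, N_G=0, L=24
Step 4: N_C=32, N_A=16, N_G=0, L=48
Step 5: N_C=64, N_A=32, N_G=0, L=96
Step 6: N_C=128, N_A=64, N_G=0, L=192

Answer: 192


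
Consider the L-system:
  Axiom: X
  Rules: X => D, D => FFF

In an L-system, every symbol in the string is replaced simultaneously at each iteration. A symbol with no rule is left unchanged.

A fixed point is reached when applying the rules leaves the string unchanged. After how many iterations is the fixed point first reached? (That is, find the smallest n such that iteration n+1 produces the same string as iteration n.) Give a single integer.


Answer: 2

Derivation:
Step 0: X
Step 1: D
Step 2: FFF
Step 3: FFF  (unchanged — fixed point at step 2)


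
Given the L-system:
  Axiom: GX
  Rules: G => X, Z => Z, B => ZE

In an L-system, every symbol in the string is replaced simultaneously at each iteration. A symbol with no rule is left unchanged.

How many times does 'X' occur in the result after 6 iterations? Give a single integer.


Answer: 2

Derivation:
Step 0: GX  (1 'X')
Step 1: XX  (2 'X')
Step 2: XX  (2 'X')
Step 3: XX  (2 'X')
Step 4: XX  (2 'X')
Step 5: XX  (2 'X')
Step 6: XX  (2 'X')


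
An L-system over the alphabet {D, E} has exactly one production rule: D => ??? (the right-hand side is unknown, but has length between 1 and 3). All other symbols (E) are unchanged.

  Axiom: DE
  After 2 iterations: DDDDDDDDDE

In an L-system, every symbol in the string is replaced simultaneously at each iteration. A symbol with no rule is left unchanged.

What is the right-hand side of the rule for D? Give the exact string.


Trying D => DDD:
  Step 0: DE
  Step 1: DDDE
  Step 2: DDDDDDDDDE
Matches the given result.

Answer: DDD


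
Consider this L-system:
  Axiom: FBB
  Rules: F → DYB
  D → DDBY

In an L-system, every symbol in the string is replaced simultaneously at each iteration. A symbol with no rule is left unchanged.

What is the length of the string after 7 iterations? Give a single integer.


Answer: 194

Derivation:
Step 0: length = 3
Step 1: length = 5
Step 2: length = 8
Step 3: length = 14
Step 4: length = 26
Step 5: length = 50
Step 6: length = 98
Step 7: length = 194


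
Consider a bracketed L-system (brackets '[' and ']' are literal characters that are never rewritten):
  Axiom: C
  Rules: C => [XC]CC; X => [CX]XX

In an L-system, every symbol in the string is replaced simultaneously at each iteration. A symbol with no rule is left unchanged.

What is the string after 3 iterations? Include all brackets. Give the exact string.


Answer: [[[XC]CC[CX]XX][CX]XX[CX]XX[[CX]XX[XC]CC][XC]CC[XC]CC][[CX]XX[XC]CC][XC]CC[XC]CC[[CX]XX[XC]CC][XC]CC[XC]CC

Derivation:
Step 0: C
Step 1: [XC]CC
Step 2: [[CX]XX[XC]CC][XC]CC[XC]CC
Step 3: [[[XC]CC[CX]XX][CX]XX[CX]XX[[CX]XX[XC]CC][XC]CC[XC]CC][[CX]XX[XC]CC][XC]CC[XC]CC[[CX]XX[XC]CC][XC]CC[XC]CC


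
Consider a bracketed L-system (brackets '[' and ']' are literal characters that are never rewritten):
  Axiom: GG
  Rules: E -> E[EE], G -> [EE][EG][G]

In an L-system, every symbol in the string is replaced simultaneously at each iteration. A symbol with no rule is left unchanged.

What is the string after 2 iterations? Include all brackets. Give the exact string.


Answer: [E[EE]E[EE]][E[EE][EE][EG][G]][[EE][EG][G]][E[EE]E[EE]][E[EE][EE][EG][G]][[EE][EG][G]]

Derivation:
Step 0: GG
Step 1: [EE][EG][G][EE][EG][G]
Step 2: [E[EE]E[EE]][E[EE][EE][EG][G]][[EE][EG][G]][E[EE]E[EE]][E[EE][EE][EG][G]][[EE][EG][G]]


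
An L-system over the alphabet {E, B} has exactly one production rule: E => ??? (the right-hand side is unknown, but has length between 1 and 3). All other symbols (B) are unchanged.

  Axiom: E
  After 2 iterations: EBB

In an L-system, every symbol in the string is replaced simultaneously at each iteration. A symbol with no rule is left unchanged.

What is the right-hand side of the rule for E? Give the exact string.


Answer: EB

Derivation:
Trying E => EB:
  Step 0: E
  Step 1: EB
  Step 2: EBB
Matches the given result.


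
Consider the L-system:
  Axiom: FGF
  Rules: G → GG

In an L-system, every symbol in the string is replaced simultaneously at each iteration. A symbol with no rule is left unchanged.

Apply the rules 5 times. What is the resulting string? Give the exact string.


Answer: FGGGGGGGGGGGGGGGGGGGGGGGGGGGGGGGGF

Derivation:
Step 0: FGF
Step 1: FGGF
Step 2: FGGGGF
Step 3: FGGGGGGGGF
Step 4: FGGGGGGGGGGGGGGGGF
Step 5: FGGGGGGGGGGGGGGGGGGGGGGGGGGGGGGGGF


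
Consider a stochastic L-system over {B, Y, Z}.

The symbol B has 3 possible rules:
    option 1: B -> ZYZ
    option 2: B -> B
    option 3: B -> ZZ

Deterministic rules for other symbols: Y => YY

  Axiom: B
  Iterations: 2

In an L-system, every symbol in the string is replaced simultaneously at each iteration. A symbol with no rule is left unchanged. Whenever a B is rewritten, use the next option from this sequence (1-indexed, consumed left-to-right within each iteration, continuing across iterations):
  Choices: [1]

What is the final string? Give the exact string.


Answer: ZYYZ

Derivation:
Step 0: B
Step 1: ZYZ  (used choices [1])
Step 2: ZYYZ  (used choices [])


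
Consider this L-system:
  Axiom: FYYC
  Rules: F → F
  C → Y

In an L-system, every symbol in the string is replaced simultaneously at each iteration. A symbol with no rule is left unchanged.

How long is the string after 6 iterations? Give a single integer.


Answer: 4

Derivation:
Step 0: length = 4
Step 1: length = 4
Step 2: length = 4
Step 3: length = 4
Step 4: length = 4
Step 5: length = 4
Step 6: length = 4


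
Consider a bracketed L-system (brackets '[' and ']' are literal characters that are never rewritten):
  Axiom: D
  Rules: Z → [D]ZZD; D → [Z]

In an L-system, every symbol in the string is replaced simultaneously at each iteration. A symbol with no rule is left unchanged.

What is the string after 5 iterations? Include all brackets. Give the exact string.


Answer: [[[[[Z]][D]ZZD[D]ZZD[Z]]][[[D]ZZD]][[Z]][D]ZZD[D]ZZD[Z][[Z]][D]ZZD[D]ZZD[Z][[D]ZZD][[[D]ZZD]][[Z]][D]ZZD[D]ZZD[Z][[Z]][D]ZZD[D]ZZD[Z][[D]ZZD][[[Z]][D]ZZD[D]ZZD[Z]]]

Derivation:
Step 0: D
Step 1: [Z]
Step 2: [[D]ZZD]
Step 3: [[[Z]][D]ZZD[D]ZZD[Z]]
Step 4: [[[[D]ZZD]][[Z]][D]ZZD[D]ZZD[Z][[Z]][D]ZZD[D]ZZD[Z][[D]ZZD]]
Step 5: [[[[[Z]][D]ZZD[D]ZZD[Z]]][[[D]ZZD]][[Z]][D]ZZD[D]ZZD[Z][[Z]][D]ZZD[D]ZZD[Z][[D]ZZD][[[D]ZZD]][[Z]][D]ZZD[D]ZZD[Z][[Z]][D]ZZD[D]ZZD[Z][[D]ZZD][[[Z]][D]ZZD[D]ZZD[Z]]]


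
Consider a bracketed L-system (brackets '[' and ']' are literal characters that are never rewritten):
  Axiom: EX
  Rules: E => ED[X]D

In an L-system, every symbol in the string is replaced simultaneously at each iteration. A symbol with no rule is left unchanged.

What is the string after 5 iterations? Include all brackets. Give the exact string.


Step 0: EX
Step 1: ED[X]DX
Step 2: ED[X]DD[X]DX
Step 3: ED[X]DD[X]DD[X]DX
Step 4: ED[X]DD[X]DD[X]DD[X]DX
Step 5: ED[X]DD[X]DD[X]DD[X]DD[X]DX

Answer: ED[X]DD[X]DD[X]DD[X]DD[X]DX


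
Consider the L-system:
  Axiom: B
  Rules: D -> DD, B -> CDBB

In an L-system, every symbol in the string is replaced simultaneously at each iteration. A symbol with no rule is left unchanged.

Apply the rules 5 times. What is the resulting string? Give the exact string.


Answer: CDDDDDDDDDDDDDDDDCDDDDDDDDCDDDDCDDCDBBCDBBCDDCDBBCDBBCDDDDCDDCDBBCDBBCDDCDBBCDBBCDDDDDDDDCDDDDCDDCDBBCDBBCDDCDBBCDBBCDDDDCDDCDBBCDBBCDDCDBBCDBB

Derivation:
Step 0: B
Step 1: CDBB
Step 2: CDDCDBBCDBB
Step 3: CDDDDCDDCDBBCDBBCDDCDBBCDBB
Step 4: CDDDDDDDDCDDDDCDDCDBBCDBBCDDCDBBCDBBCDDDDCDDCDBBCDBBCDDCDBBCDBB
Step 5: CDDDDDDDDDDDDDDDDCDDDDDDDDCDDDDCDDCDBBCDBBCDDCDBBCDBBCDDDDCDDCDBBCDBBCDDCDBBCDBBCDDDDDDDDCDDDDCDDCDBBCDBBCDDCDBBCDBBCDDDDCDDCDBBCDBBCDDCDBBCDBB


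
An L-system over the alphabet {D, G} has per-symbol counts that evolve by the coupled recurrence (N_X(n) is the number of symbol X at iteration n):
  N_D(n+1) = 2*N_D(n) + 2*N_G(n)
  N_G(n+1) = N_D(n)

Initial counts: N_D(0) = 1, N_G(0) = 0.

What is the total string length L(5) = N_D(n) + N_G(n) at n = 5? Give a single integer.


Step 0: N_D=1, N_G=0, L=1
Step 1: N_D=2, N_G=1, L=3
Step 2: N_D=6, N_G=2, L=8
Step 3: N_D=16, N_G=6, L=22
Step 4: N_D=44, N_G=16, L=60
Step 5: N_D=120, N_G=44, L=164

Answer: 164


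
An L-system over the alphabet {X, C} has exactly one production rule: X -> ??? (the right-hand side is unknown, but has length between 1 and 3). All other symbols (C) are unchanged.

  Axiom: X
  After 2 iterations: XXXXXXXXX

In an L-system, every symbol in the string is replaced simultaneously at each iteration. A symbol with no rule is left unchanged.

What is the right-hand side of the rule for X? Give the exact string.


Trying X -> XXX:
  Step 0: X
  Step 1: XXX
  Step 2: XXXXXXXXX
Matches the given result.

Answer: XXX


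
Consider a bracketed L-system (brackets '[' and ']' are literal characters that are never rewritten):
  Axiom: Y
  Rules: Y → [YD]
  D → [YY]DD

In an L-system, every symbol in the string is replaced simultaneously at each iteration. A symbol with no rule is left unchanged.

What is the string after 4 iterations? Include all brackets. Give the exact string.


Answer: [[[[YD][YY]DD][[YD][YD]][YY]DD[YY]DD][[[YD][YY]DD][[YD][YY]DD]][[YD][YD]][YY]DD[YY]DD[[YD][YD]][YY]DD[YY]DD]

Derivation:
Step 0: Y
Step 1: [YD]
Step 2: [[YD][YY]DD]
Step 3: [[[YD][YY]DD][[YD][YD]][YY]DD[YY]DD]
Step 4: [[[[YD][YY]DD][[YD][YD]][YY]DD[YY]DD][[[YD][YY]DD][[YD][YY]DD]][[YD][YD]][YY]DD[YY]DD[[YD][YD]][YY]DD[YY]DD]


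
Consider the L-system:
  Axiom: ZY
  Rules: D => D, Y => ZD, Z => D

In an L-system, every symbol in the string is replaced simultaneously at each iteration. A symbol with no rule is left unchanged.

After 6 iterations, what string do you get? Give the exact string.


Answer: DDD

Derivation:
Step 0: ZY
Step 1: DZD
Step 2: DDD
Step 3: DDD
Step 4: DDD
Step 5: DDD
Step 6: DDD


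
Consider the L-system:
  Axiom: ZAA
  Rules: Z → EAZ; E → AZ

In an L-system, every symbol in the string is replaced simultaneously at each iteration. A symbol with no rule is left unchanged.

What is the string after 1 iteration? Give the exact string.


Step 0: ZAA
Step 1: EAZAA

Answer: EAZAA


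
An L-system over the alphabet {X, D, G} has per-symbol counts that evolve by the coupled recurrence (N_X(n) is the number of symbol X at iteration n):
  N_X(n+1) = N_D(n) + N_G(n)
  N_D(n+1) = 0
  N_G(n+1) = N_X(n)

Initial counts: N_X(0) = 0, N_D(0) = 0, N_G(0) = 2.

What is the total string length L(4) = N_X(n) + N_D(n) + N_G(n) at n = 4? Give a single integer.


Answer: 2

Derivation:
Step 0: N_X=0, N_D=0, N_G=2, L=2
Step 1: N_X=2, N_D=0, N_G=0, L=2
Step 2: N_X=0, N_D=0, N_G=2, L=2
Step 3: N_X=2, N_D=0, N_G=0, L=2
Step 4: N_X=0, N_D=0, N_G=2, L=2


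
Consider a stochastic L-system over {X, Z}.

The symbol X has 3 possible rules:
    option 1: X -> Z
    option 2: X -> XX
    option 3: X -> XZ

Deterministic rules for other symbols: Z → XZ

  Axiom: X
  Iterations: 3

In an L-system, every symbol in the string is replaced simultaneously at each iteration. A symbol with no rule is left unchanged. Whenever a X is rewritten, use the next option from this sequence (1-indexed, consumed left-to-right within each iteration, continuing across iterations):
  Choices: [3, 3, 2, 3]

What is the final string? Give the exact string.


Answer: XXXZXZXZ

Derivation:
Step 0: X
Step 1: XZ  (used choices [3])
Step 2: XZXZ  (used choices [3])
Step 3: XXXZXZXZ  (used choices [2, 3])


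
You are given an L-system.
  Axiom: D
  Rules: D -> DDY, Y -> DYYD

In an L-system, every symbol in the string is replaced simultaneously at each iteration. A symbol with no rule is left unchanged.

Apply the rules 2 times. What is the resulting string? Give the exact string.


Answer: DDYDDYDYYD

Derivation:
Step 0: D
Step 1: DDY
Step 2: DDYDDYDYYD


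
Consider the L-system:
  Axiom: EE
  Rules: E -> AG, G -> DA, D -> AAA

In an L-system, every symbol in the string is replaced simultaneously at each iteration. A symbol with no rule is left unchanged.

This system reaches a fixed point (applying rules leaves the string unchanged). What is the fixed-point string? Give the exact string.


Answer: AAAAAAAAAA

Derivation:
Step 0: EE
Step 1: AGAG
Step 2: ADAADA
Step 3: AAAAAAAAAA
Step 4: AAAAAAAAAA  (unchanged — fixed point at step 3)


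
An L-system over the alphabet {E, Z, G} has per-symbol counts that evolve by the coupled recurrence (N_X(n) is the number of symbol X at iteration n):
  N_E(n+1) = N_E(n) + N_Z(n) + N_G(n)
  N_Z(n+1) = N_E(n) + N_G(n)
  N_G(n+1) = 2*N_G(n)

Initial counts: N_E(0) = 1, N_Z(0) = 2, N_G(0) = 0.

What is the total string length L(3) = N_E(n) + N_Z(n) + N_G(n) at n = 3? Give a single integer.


Answer: 11

Derivation:
Step 0: N_E=1, N_Z=2, N_G=0, L=3
Step 1: N_E=3, N_Z=1, N_G=0, L=4
Step 2: N_E=4, N_Z=3, N_G=0, L=7
Step 3: N_E=7, N_Z=4, N_G=0, L=11


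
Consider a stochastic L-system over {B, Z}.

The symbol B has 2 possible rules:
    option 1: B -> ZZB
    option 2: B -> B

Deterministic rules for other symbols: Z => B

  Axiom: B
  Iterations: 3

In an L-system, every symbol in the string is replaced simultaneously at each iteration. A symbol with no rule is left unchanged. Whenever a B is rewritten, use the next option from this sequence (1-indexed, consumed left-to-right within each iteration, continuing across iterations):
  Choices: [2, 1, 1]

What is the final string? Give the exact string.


Answer: BBZZB

Derivation:
Step 0: B
Step 1: B  (used choices [2])
Step 2: ZZB  (used choices [1])
Step 3: BBZZB  (used choices [1])


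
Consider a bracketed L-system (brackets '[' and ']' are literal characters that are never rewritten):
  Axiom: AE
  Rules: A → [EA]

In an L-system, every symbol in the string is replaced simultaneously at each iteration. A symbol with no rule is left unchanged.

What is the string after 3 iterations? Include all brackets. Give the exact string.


Step 0: AE
Step 1: [EA]E
Step 2: [E[EA]]E
Step 3: [E[E[EA]]]E

Answer: [E[E[EA]]]E


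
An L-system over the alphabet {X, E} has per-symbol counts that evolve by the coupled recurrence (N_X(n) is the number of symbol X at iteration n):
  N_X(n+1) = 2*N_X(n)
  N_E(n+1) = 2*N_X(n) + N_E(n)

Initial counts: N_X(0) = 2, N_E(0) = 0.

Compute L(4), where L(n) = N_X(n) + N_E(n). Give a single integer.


Step 0: N_X=2, N_E=0, L=2
Step 1: N_X=4, N_E=4, L=8
Step 2: N_X=8, N_E=12, L=20
Step 3: N_X=16, N_E=28, L=44
Step 4: N_X=32, N_E=60, L=92

Answer: 92


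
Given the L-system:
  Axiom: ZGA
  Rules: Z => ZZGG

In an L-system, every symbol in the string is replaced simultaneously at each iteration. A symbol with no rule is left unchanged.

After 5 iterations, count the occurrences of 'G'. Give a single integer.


Answer: 63

Derivation:
Step 0: ZGA  (1 'G')
Step 1: ZZGGGA  (3 'G')
Step 2: ZZGGZZGGGGGA  (7 'G')
Step 3: ZZGGZZGGGGZZGGZZGGGGGGGA  (15 'G')
Step 4: ZZGGZZGGGGZZGGZZGGGGGGZZGGZZGGGGZZGGZZGGGGGGGGGA  (31 'G')
Step 5: ZZGGZZGGGGZZGGZZGGGGGGZZGGZZGGGGZZGGZZGGGGGGGGZZGGZZGGGGZZGGZZGGGGGGZZGGZZGGGGZZGGZZGGGGGGGGGGGA  (63 'G')


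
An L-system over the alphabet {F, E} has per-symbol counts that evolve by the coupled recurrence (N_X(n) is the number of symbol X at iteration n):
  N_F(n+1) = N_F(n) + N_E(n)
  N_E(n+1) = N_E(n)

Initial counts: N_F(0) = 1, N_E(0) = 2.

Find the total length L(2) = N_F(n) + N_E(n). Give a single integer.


Answer: 7

Derivation:
Step 0: N_F=1, N_E=2, L=3
Step 1: N_F=3, N_E=2, L=5
Step 2: N_F=5, N_E=2, L=7


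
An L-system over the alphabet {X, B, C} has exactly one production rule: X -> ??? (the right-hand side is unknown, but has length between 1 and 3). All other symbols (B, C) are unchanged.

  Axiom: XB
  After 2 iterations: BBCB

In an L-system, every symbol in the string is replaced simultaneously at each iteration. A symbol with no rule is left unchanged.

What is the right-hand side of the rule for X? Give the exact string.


Trying X -> BBC:
  Step 0: XB
  Step 1: BBCB
  Step 2: BBCB
Matches the given result.

Answer: BBC


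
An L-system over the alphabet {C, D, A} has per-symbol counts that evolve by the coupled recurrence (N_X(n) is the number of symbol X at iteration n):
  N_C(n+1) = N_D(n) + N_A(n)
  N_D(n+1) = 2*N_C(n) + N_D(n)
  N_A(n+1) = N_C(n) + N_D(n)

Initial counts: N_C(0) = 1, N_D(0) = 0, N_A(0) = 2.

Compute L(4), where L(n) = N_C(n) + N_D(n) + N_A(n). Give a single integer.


Step 0: N_C=1, N_D=0, N_A=2, L=3
Step 1: N_C=2, N_D=2, N_A=1, L=5
Step 2: N_C=3, N_D=6, N_A=4, L=13
Step 3: N_C=10, N_D=12, N_A=9, L=31
Step 4: N_C=21, N_D=32, N_A=22, L=75

Answer: 75


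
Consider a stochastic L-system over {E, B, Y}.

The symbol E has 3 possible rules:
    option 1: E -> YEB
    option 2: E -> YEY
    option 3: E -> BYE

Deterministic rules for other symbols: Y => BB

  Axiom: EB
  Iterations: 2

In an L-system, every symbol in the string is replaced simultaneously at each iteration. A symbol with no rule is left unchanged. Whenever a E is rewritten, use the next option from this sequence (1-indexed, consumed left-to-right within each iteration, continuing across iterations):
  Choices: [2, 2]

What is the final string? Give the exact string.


Answer: BBYEYBBB

Derivation:
Step 0: EB
Step 1: YEYB  (used choices [2])
Step 2: BBYEYBBB  (used choices [2])


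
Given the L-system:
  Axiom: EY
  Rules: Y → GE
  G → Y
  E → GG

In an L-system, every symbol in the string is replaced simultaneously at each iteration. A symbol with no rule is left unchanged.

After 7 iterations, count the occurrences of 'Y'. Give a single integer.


Step 0: EY  (1 'Y')
Step 1: GGGE  (0 'Y')
Step 2: YYYGG  (3 'Y')
Step 3: GEGEGEYY  (2 'Y')
Step 4: YGGYGGYGGGEGE  (3 'Y')
Step 5: GEYYGEYYGEYYYGGYGG  (8 'Y')
Step 6: YGGGEGEYGGGEGEYGGGEGEGEYYGEYY  (7 'Y')
Step 7: GEYYYGGYGGGEYYYGGYGGGEYYYGGYGGYGGGEGEYGGGEGE  (14 'Y')

Answer: 14


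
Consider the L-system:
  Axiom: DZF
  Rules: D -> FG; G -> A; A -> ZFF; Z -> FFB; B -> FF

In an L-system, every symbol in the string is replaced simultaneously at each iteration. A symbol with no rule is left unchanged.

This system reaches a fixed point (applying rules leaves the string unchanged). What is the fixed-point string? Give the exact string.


Step 0: DZF
Step 1: FGFFBF
Step 2: FAFFFFF
Step 3: FZFFFFFFF
Step 4: FFFBFFFFFFF
Step 5: FFFFFFFFFFFF
Step 6: FFFFFFFFFFFF  (unchanged — fixed point at step 5)

Answer: FFFFFFFFFFFF


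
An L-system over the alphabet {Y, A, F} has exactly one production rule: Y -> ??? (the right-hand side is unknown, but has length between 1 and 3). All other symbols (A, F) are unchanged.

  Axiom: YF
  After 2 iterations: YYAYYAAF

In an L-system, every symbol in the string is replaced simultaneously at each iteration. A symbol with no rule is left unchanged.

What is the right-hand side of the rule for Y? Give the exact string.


Answer: YYA

Derivation:
Trying Y -> YYA:
  Step 0: YF
  Step 1: YYAF
  Step 2: YYAYYAAF
Matches the given result.


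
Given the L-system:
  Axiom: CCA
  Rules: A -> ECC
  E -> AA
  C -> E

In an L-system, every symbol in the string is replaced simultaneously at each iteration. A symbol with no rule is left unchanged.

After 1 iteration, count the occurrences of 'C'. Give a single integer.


Step 0: CCA  (2 'C')
Step 1: EEECC  (2 'C')

Answer: 2


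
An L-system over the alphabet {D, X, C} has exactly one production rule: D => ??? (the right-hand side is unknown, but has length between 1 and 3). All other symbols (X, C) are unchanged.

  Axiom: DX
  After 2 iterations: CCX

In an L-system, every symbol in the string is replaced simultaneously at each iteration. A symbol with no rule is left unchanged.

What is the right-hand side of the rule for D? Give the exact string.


Answer: CC

Derivation:
Trying D => CC:
  Step 0: DX
  Step 1: CCX
  Step 2: CCX
Matches the given result.


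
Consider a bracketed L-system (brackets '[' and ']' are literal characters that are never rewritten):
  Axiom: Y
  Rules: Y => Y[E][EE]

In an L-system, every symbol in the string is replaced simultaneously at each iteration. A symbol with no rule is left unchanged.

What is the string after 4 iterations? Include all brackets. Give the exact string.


Answer: Y[E][EE][E][EE][E][EE][E][EE]

Derivation:
Step 0: Y
Step 1: Y[E][EE]
Step 2: Y[E][EE][E][EE]
Step 3: Y[E][EE][E][EE][E][EE]
Step 4: Y[E][EE][E][EE][E][EE][E][EE]


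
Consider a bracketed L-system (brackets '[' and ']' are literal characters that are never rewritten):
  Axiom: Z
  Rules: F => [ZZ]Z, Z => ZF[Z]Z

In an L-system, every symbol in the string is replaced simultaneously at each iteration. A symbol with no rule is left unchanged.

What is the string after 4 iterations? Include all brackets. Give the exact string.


Step 0: Z
Step 1: ZF[Z]Z
Step 2: ZF[Z]Z[ZZ]Z[ZF[Z]Z]ZF[Z]Z
Step 3: ZF[Z]Z[ZZ]Z[ZF[Z]Z]ZF[Z]Z[ZF[Z]ZZF[Z]Z]ZF[Z]Z[ZF[Z]Z[ZZ]Z[ZF[Z]Z]ZF[Z]Z]ZF[Z]Z[ZZ]Z[ZF[Z]Z]ZF[Z]Z
Step 4: ZF[Z]Z[ZZ]Z[ZF[Z]Z]ZF[Z]Z[ZF[Z]ZZF[Z]Z]ZF[Z]Z[ZF[Z]Z[ZZ]Z[ZF[Z]Z]ZF[Z]Z]ZF[Z]Z[ZZ]Z[ZF[Z]Z]ZF[Z]Z[ZF[Z]Z[ZZ]Z[ZF[Z]Z]ZF[Z]ZZF[Z]Z[ZZ]Z[ZF[Z]Z]ZF[Z]Z]ZF[Z]Z[ZZ]Z[ZF[Z]Z]ZF[Z]Z[ZF[Z]Z[ZZ]Z[ZF[Z]Z]ZF[Z]Z[ZF[Z]ZZF[Z]Z]ZF[Z]Z[ZF[Z]Z[ZZ]Z[ZF[Z]Z]ZF[Z]Z]ZF[Z]Z[ZZ]Z[ZF[Z]Z]ZF[Z]Z]ZF[Z]Z[ZZ]Z[ZF[Z]Z]ZF[Z]Z[ZF[Z]ZZF[Z]Z]ZF[Z]Z[ZF[Z]Z[ZZ]Z[ZF[Z]Z]ZF[Z]Z]ZF[Z]Z[ZZ]Z[ZF[Z]Z]ZF[Z]Z

Answer: ZF[Z]Z[ZZ]Z[ZF[Z]Z]ZF[Z]Z[ZF[Z]ZZF[Z]Z]ZF[Z]Z[ZF[Z]Z[ZZ]Z[ZF[Z]Z]ZF[Z]Z]ZF[Z]Z[ZZ]Z[ZF[Z]Z]ZF[Z]Z[ZF[Z]Z[ZZ]Z[ZF[Z]Z]ZF[Z]ZZF[Z]Z[ZZ]Z[ZF[Z]Z]ZF[Z]Z]ZF[Z]Z[ZZ]Z[ZF[Z]Z]ZF[Z]Z[ZF[Z]Z[ZZ]Z[ZF[Z]Z]ZF[Z]Z[ZF[Z]ZZF[Z]Z]ZF[Z]Z[ZF[Z]Z[ZZ]Z[ZF[Z]Z]ZF[Z]Z]ZF[Z]Z[ZZ]Z[ZF[Z]Z]ZF[Z]Z]ZF[Z]Z[ZZ]Z[ZF[Z]Z]ZF[Z]Z[ZF[Z]ZZF[Z]Z]ZF[Z]Z[ZF[Z]Z[ZZ]Z[ZF[Z]Z]ZF[Z]Z]ZF[Z]Z[ZZ]Z[ZF[Z]Z]ZF[Z]Z


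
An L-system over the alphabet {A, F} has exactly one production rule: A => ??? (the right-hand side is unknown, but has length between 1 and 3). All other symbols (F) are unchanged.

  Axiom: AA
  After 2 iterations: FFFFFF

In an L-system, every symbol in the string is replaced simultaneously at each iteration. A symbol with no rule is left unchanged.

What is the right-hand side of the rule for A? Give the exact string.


Answer: FFF

Derivation:
Trying A => FFF:
  Step 0: AA
  Step 1: FFFFFF
  Step 2: FFFFFF
Matches the given result.


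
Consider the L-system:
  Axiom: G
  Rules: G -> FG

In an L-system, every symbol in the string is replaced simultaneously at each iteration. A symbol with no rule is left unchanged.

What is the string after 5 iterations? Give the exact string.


Step 0: G
Step 1: FG
Step 2: FFG
Step 3: FFFG
Step 4: FFFFG
Step 5: FFFFFG

Answer: FFFFFG


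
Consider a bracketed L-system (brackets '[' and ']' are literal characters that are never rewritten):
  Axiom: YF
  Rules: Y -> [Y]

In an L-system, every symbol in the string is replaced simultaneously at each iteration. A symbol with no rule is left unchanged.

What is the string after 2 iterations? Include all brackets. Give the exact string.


Step 0: YF
Step 1: [Y]F
Step 2: [[Y]]F

Answer: [[Y]]F


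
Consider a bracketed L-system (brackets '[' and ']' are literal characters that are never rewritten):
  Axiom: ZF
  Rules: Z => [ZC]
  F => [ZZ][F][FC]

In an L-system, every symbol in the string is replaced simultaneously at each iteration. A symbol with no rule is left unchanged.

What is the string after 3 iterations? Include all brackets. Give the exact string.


Answer: [[[ZC]C]C][[[ZC]C][[ZC]C]][[[ZC][ZC]][[ZZ][F][FC]][[ZZ][F][FC]C]][[[ZC][ZC]][[ZZ][F][FC]][[ZZ][F][FC]C]C]

Derivation:
Step 0: ZF
Step 1: [ZC][ZZ][F][FC]
Step 2: [[ZC]C][[ZC][ZC]][[ZZ][F][FC]][[ZZ][F][FC]C]
Step 3: [[[ZC]C]C][[[ZC]C][[ZC]C]][[[ZC][ZC]][[ZZ][F][FC]][[ZZ][F][FC]C]][[[ZC][ZC]][[ZZ][F][FC]][[ZZ][F][FC]C]C]


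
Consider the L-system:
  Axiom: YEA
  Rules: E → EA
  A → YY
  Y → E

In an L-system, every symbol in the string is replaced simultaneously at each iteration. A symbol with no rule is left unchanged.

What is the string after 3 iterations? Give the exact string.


Step 0: YEA
Step 1: EEAYY
Step 2: EAEAYYEE
Step 3: EAYYEAYYEEEAEA

Answer: EAYYEAYYEEEAEA


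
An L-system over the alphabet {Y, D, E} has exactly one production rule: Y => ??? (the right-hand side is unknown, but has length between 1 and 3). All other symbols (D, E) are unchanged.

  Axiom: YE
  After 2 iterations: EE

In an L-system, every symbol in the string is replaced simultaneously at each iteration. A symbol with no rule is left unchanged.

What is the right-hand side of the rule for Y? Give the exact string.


Trying Y => E:
  Step 0: YE
  Step 1: EE
  Step 2: EE
Matches the given result.

Answer: E


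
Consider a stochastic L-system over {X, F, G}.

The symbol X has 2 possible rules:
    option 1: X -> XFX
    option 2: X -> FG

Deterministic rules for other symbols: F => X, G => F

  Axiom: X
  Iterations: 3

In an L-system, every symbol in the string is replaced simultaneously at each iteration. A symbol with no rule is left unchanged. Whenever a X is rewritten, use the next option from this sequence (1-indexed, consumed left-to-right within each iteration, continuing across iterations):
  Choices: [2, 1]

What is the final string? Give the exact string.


Answer: XFXX

Derivation:
Step 0: X
Step 1: FG  (used choices [2])
Step 2: XF  (used choices [])
Step 3: XFXX  (used choices [1])
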